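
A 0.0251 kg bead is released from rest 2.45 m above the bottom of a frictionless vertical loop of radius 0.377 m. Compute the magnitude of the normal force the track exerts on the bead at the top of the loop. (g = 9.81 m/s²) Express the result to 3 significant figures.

Energy from release to top (height 2r): mgh = ½mv_top² + mg(2r)
v_top² = 2g(h − 2r) = 2(9.81)(2.45 − 0.7540) = 33.276 m²/s²
At the top, both N and weight point toward the centre: N + mg = mv_top²/r
N = m(v_top²/r − g) = 0.0251(33.276/0.377 − 9.81) = 1.969 N

N = 1.97 N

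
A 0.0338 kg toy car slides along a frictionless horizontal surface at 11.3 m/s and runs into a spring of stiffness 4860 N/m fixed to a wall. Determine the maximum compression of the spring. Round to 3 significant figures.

x = 0.0298 m

All KE is stored as spring PE at maximum compression: ½mv² = ½kx²
x = v√(m/k) = 11.3 × √(0.0338/4860) = 0.02980 m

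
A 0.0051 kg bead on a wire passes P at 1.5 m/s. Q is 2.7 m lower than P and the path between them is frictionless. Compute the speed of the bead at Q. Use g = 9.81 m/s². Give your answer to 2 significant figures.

Equating total energy at the two states: ½mv₀² + mgh = ½mv²
The mass cancels from both sides.
v² = v₀² + 2gh = (1.5)² + 2(9.81)(2.7) = 55.224
v = √55.224 = 7.431 m/s

v = 7.4 m/s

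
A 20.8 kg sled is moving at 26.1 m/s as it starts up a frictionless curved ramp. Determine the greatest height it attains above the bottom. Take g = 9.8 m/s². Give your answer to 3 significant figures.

Setting KE at the bottom equal to PE gained: ½mv² = mgh
h = v²/(2g) = 26.1²/(2 × 9.8) = 34.76 m

h = 34.8 m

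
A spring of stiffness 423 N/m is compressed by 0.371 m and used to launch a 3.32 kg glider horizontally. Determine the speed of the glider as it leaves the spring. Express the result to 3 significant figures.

v = 4.19 m/s

Spring PE converts entirely to kinetic energy: ½kx² = ½mv²
v = x√(k/m) = 0.371 × √(423/3.32) = 4.188 m/s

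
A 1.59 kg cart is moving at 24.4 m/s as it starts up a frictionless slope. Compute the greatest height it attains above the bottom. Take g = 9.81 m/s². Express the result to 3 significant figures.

Setting KE at the bottom equal to PE gained: ½mv² = mgh
h = v²/(2g) = 24.4²/(2 × 9.81) = 30.34 m

h = 30.3 m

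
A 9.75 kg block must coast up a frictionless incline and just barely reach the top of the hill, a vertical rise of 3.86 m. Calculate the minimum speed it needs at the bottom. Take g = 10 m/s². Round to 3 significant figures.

At the top it is momentarily at rest, so all KE converts to PE: ½mv² = mgh
v = √(2gh) = √(2 × 10 × 3.86) = 8.786 m/s

v = 8.79 m/s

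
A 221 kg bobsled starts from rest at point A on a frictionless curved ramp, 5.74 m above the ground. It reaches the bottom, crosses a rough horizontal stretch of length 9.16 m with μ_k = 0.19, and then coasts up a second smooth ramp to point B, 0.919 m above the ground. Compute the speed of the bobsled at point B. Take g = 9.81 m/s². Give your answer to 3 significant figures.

v = 7.77 m/s

Energy at A: mgh₁ = (221)(9.81)(5.74) = 12444 J
Friction loss: W_f = μ_k mg d = 3773 J
At B: ½mv² + mgh₂ = mgh₁ − W_f
½mv² = 12444 − 3773 − 1992.4 = 6678.8 J
v = √(2 × 6678.8/221) = 7.774 m/s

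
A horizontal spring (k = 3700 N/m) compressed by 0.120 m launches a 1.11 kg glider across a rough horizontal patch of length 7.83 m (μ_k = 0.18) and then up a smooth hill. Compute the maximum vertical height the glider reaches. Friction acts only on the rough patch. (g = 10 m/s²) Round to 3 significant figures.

h = 0.991 m

Spring energy: E₀ = ½kx² = ½(3700)(0.120)² = 26.640 J
Friction: W_f = μ_k mg d = (0.18)(1.11)(10)(7.83) = 15.64 J
Energy at base of ramp: E = 26.640 − 15.64 = 10.996 J
At max height all remaining energy is PE: mgh = E ⇒ h = E/(mg) = 10.996/(1.11 × 10) = 0.9906 m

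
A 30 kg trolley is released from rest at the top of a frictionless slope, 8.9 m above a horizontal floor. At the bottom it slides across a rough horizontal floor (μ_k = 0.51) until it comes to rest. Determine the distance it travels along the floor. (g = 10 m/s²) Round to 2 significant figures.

Applying the work–energy principle:
At rest all PE has been dissipated by friction: mgh = μ_k m g d
d = h/μ_k = 8.9/0.51 = 17.45 m

d = 17 m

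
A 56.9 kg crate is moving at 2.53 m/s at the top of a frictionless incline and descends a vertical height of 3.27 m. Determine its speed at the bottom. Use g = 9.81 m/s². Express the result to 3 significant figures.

v = 8.40 m/s

Mechanical energy is conserved (no friction): ½mv₀² + mgh = ½mv²
v² = v₀² + 2gh = (2.53)² + 2(9.81)(3.27) = 70.558
v = √70.558 = 8.400 m/s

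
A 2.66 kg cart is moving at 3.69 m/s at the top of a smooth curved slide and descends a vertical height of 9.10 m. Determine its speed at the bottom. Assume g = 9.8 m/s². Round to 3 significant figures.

Equating total energy at the two states: ½mv₀² + mgh = ½mv²
v² = v₀² + 2gh = (3.69)² + 2(9.8)(9.10) = 191.98
v = √191.98 = 13.86 m/s

v = 13.9 m/s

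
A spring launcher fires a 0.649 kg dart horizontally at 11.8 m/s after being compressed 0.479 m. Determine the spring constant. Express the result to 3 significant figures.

k = 394 N/m

Energy stored in the spring equals the launch KE: ½kx² = ½mv²
k = mv²/x² = (0.649)(11.8)²/(0.479)² = 393.9 N/m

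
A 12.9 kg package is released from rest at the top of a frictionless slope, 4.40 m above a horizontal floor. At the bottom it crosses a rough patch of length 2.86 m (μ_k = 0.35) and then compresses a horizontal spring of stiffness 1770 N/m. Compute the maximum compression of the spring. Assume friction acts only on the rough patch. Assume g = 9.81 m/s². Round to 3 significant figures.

x = 0.697 m

Initial energy: E₁ = mgh = (12.9)(9.81)(4.40) = 556.82 J
Friction removes W_f = μ_k mg d = (0.35)(12.9)(9.81)(2.86) = 126.7 J
Energy reaching the spring: E = 556.82 − 126.7 = 430.14 J
At max compression ½kx² = E ⇒ x = √(2E/k) = √(2 × 430.14/1770) = 0.6972 m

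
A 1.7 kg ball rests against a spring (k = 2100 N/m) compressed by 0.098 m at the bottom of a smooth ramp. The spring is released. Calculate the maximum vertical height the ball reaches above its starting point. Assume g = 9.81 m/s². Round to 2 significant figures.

Energy conservation from release to the highest point: ½kx² = mgh
h = kx²/(2mg) = (2100)(0.098)²/(2 × 1.7 × 9.81) = 0.6047 m

h = 0.60 m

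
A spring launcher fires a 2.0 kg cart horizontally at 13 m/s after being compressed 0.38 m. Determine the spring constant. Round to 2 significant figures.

½kx² = ½mv²
k = mv²/x² = (2.0)(13)²/(0.38)² = 2341 N/m

k = 2300 N/m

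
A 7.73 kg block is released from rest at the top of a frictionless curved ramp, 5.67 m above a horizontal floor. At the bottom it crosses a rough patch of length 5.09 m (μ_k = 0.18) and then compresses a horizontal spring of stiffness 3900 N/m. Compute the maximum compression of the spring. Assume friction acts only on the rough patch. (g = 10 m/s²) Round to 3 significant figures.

Initial energy: E₁ = mgh = (7.73)(10)(5.67) = 438.29 J
Friction removes W_f = μ_k mg d = (0.18)(7.73)(10)(5.09) = 70.82 J
Energy reaching the spring: E = 438.29 − 70.82 = 367.47 J
At max compression ½kx² = E ⇒ x = √(2E/k) = √(2 × 367.47/3900) = 0.4341 m

x = 0.434 m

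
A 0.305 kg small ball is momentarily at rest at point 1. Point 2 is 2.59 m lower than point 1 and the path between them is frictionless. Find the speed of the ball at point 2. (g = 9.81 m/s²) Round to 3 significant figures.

v = 7.13 m/s

Equating total energy at the two states: mgh = ½mv²
v = √(2gh) = √(2 × 9.81 × 2.59) = √50.816 = 7.129 m/s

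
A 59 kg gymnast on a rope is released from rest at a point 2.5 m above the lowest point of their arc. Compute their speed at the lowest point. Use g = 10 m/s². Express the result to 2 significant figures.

Mechanical energy is conserved (no friction): mgh = ½mv²
The mass cancels from both sides.
v = √(2gh) = √(2 × 10 × 2.5) = √50.000 = 7.071 m/s

v = 7.1 m/s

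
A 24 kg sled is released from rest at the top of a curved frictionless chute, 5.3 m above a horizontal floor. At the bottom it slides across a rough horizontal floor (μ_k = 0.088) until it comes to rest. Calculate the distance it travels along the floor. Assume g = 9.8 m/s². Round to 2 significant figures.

d = 60 m

Energy bookkeeping (friction removes W_f = μ_k N d):
At rest all PE has been dissipated by friction: mgh = μ_k m g d
d = h/μ_k = 5.3/0.088 = 60.23 m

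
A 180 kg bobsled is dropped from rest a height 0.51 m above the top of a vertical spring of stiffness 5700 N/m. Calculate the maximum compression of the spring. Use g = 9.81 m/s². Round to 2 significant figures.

Let x be the compression. The total drop is H + x, and the bobsled is instantaneously at rest at max compression, so energy conservation gives:
mg(H + x) = ½kx²
½(5700)x² − (180)(9.81)x − (180)(9.81)(0.51) = 0
2850x² − 1766x − 900.6 = 0
x = [1766 + √(3.118e+06 + 1.0266e+07)]/(2 × 2850) = 0.9516 m

x = 0.95 m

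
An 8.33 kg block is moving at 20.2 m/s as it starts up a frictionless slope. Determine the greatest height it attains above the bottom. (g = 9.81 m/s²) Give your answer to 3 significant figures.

h = 20.8 m

By energy conservation, ½mv² = mgh
h = v²/(2g) = 20.2²/(2 × 9.81) = 20.80 m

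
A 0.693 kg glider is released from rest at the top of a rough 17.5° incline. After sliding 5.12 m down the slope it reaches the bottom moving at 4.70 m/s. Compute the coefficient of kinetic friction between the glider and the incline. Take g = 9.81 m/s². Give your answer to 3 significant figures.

μ_k = 0.0847

Energy balance down the incline: mg L sinθ − ½mv² = μ_k (mg cosθ) L
mgL sinθ = 10.467 J; ½mv² = 7.6542 J
W_f = 10.467 − 7.6542 = 2.813 J
μ_k = W_f/(mg cosθ · L) = 2.813/(6.484 × 5.12) = 0.08473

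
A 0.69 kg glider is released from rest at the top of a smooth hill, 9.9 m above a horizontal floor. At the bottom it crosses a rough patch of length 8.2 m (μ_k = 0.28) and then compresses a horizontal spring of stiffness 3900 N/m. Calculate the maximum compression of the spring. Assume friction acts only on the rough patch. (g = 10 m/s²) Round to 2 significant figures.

x = 0.16 m

Initial energy: E₁ = mgh = (0.69)(10)(9.9) = 68.310 J
Friction removes W_f = μ_k mg d = (0.28)(0.69)(10)(8.2) = 15.84 J
Energy reaching the spring: E = 68.310 − 15.84 = 52.468 J
At max compression ½kx² = E ⇒ x = √(2E/k) = √(2 × 52.468/3900) = 0.1640 m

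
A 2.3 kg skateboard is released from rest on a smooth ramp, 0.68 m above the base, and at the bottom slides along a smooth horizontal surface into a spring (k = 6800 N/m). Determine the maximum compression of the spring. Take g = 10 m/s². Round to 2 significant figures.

x = 0.068 m

At max compression the skateboard is momentarily at rest: mgh = ½kx²
x = √(2mgh/k) = √(2 × 2.3 × 10 × 0.68 / 6800) = 0.06782 m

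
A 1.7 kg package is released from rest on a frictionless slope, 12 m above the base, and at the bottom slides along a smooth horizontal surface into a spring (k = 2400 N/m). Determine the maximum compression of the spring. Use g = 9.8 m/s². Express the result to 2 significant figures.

x = 0.41 m

Energy conservation (no friction) from release to max compression: mgh = ½kx²
x = √(2mgh/k) = √(2 × 1.7 × 9.8 × 12 / 2400) = 0.4082 m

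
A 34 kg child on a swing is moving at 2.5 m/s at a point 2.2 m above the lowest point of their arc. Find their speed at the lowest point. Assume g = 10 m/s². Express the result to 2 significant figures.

v = 7.1 m/s

Energy conservation between the two points: ½mv₀² + mgh = ½mv²
v² = v₀² + 2gh = (2.5)² + 2(10)(2.2) = 50.250
v = √50.250 = 7.089 m/s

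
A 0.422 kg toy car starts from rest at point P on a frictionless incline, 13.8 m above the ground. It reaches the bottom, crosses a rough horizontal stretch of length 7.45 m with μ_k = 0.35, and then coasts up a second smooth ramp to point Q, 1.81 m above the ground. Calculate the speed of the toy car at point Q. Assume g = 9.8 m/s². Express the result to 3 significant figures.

v = 13.6 m/s

Energy at P: mgh₁ = (0.422)(9.8)(13.8) = 57.071 J
Friction loss: W_f = μ_k mg d = 10.78 J
At Q: ½mv² + mgh₂ = mgh₁ − W_f
½mv² = 57.071 − 10.78 − 7.4854 = 38.802 J
v = √(2 × 38.802/0.422) = 13.56 m/s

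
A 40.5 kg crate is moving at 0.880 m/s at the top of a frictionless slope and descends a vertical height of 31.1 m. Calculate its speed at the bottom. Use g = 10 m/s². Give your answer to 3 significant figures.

Mechanical energy is conserved (no friction): ½mv₀² + mgh = ½mv²
v² = v₀² + 2gh = (0.880)² + 2(10)(31.1) = 622.77
v = √622.77 = 24.96 m/s

v = 25.0 m/s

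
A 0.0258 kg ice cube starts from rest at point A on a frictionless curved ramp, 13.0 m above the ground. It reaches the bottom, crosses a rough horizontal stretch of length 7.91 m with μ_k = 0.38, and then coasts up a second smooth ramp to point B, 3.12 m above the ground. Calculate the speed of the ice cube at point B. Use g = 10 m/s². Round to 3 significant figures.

Energy at A: mgh₁ = (0.0258)(10)(13.0) = 3.3540 J
Friction loss: W_f = μ_k mg d = 0.7755 J
At B: ½mv² + mgh₂ = mgh₁ − W_f
½mv² = 3.3540 − 0.7755 − 0.80496 = 1.7735 J
v = √(2 × 1.7735/0.0258) = 11.73 m/s

v = 11.7 m/s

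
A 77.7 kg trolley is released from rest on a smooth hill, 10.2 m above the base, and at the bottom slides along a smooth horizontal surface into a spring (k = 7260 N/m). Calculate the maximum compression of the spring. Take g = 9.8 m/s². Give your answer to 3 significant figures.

At max compression the trolley is momentarily at rest: mgh = ½kx²
x = √(2mgh/k) = √(2 × 77.7 × 9.8 × 10.2 / 7260) = 1.463 m

x = 1.46 m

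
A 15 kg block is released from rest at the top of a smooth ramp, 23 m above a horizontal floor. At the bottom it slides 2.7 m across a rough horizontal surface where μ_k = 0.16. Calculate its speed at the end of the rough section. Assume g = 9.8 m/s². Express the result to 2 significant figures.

Energy bookkeeping (friction removes W_f = μ_k N d):
mgh = ½mv² + μ_k m g d
W_f = μ_k mg d = (0.16)(15)(9.8)(2.7) = 63.50 J
½mv² = mgh − W_f = 3381.0 − 63.50 = 3317.5 J
v = √(2 × 3317.5/15) = 21.03 m/s

v = 21 m/s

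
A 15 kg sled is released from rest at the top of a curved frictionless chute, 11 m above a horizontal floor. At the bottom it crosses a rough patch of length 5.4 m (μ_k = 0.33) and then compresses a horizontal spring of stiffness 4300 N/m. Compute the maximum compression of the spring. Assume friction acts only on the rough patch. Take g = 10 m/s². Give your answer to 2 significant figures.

x = 0.80 m

Initial energy: E₁ = mgh = (15)(10)(11) = 1650.0 J
Friction removes W_f = μ_k mg d = (0.33)(15)(10)(5.4) = 267.3 J
Energy reaching the spring: E = 1650.0 − 267.3 = 1382.7 J
At max compression ½kx² = E ⇒ x = √(2E/k) = √(2 × 1382.7/4300) = 0.8019 m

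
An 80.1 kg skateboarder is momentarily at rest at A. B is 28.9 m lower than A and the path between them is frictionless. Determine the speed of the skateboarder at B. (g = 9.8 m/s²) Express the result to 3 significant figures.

By conservation of mechanical energy, mgh = ½mv²
v = √(2gh) = √(2 × 9.8 × 28.9) = √566.44 = 23.80 m/s

v = 23.8 m/s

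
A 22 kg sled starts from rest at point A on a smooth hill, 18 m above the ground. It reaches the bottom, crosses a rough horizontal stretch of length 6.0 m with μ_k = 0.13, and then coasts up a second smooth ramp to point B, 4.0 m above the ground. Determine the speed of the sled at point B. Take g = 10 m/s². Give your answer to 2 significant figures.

v = 16 m/s

Energy at A: mgh₁ = (22)(10)(18) = 3960.0 J
Friction loss: W_f = μ_k mg d = 171.6 J
At B: ½mv² + mgh₂ = mgh₁ − W_f
½mv² = 3960.0 − 171.6 − 880.00 = 2908.4 J
v = √(2 × 2908.4/22) = 16.26 m/s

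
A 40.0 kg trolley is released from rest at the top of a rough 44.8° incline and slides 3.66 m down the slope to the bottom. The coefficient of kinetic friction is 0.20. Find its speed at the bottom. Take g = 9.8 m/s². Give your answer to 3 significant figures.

Work–energy: mg(L sinθ) − μ_k(mg cosθ)L = ½mv²
mgh = mgL sinθ = (40.0)(9.8)(3.66)sin44.8° = 1011.0 J
W_f = μ_k mg cosθ · L = (0.20)(40.0)(9.8)cos44.8°·3.66 = 203.6 J
½mv² = 1011.0 − 203.6 = 807.35 J
v = √(2 × 807.35/40.0) = 6.354 m/s

v = 6.35 m/s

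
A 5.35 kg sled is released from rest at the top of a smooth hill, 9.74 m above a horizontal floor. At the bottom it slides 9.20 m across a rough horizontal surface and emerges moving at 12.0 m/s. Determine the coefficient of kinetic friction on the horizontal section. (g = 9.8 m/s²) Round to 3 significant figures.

Energy bookkeeping (friction removes W_f = μ_k N d):
mgh = ½mv² + μ_k m g d
mgh = 510.67 J; ½mv² = 385.20 J
W_f = 510.67 − 385.20 = 125.5 J
μ_k = W_f/(mg·d) = 125.5/(52.43 × 9.20) = 0.2601

μ_k = 0.260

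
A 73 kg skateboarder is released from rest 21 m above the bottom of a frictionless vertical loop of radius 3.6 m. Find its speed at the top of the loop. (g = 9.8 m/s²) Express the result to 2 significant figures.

Energy conservation: mgh = ½mv_top² + mg(2r)
v_top² = 2g(h − 2r) = 2(9.8)(21 − 7.200) = 270.5
v_top = 16.45 m/s

v = 16 m/s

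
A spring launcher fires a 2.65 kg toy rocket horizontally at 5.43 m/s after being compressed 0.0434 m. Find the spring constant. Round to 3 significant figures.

k = 41500 N/m

Energy stored in the spring equals the launch KE: ½kx² = ½mv²
k = mv²/x² = (2.65)(5.43)²/(0.0434)² = 41483 N/m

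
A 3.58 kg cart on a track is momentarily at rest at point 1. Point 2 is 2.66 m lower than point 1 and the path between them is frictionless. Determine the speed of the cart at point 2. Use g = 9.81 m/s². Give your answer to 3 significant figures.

By conservation of mechanical energy, mgh = ½mv²
The mass cancels from both sides.
v = √(2gh) = √(2 × 9.81 × 2.66) = √52.189 = 7.224 m/s

v = 7.22 m/s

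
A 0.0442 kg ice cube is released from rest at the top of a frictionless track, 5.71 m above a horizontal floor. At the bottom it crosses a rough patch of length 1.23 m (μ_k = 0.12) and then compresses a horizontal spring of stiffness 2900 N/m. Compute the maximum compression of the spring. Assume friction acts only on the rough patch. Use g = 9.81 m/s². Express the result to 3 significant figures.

Initial energy: E₁ = mgh = (0.0442)(9.81)(5.71) = 2.4759 J
Friction removes W_f = μ_k mg d = (0.12)(0.0442)(9.81)(1.23) = 0.06400 J
Energy reaching the spring: E = 2.4759 − 0.06400 = 2.4119 J
At max compression ½kx² = E ⇒ x = √(2E/k) = √(2 × 2.4119/2900) = 0.04078 m

x = 0.0408 m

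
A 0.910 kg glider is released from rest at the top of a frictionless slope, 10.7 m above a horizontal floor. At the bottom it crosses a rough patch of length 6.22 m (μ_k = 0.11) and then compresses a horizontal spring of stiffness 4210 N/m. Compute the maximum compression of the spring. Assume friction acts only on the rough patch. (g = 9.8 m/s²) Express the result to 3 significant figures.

Initial energy: E₁ = mgh = (0.910)(9.8)(10.7) = 95.423 J
Friction removes W_f = μ_k mg d = (0.11)(0.910)(9.8)(6.22) = 6.102 J
Energy reaching the spring: E = 95.423 − 6.102 = 89.321 J
At max compression ½kx² = E ⇒ x = √(2E/k) = √(2 × 89.321/4210) = 0.2060 m

x = 0.206 m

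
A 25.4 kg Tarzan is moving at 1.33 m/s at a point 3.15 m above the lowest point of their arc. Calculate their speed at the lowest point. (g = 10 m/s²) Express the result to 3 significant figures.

Energy conservation between the two points: ½mv₀² + mgh = ½mv²
v² = v₀² + 2gh = (1.33)² + 2(10)(3.15) = 64.769
v = √64.769 = 8.048 m/s

v = 8.05 m/s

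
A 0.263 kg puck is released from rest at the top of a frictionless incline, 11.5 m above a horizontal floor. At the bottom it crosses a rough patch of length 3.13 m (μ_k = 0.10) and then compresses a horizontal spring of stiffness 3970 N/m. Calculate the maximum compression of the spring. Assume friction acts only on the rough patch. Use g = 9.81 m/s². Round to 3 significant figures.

x = 0.121 m

Initial energy: E₁ = mgh = (0.263)(9.81)(11.5) = 29.670 J
Friction removes W_f = μ_k mg d = (0.10)(0.263)(9.81)(3.13) = 0.8075 J
Energy reaching the spring: E = 29.670 − 0.8075 = 28.863 J
At max compression ½kx² = E ⇒ x = √(2E/k) = √(2 × 28.863/3970) = 0.1206 m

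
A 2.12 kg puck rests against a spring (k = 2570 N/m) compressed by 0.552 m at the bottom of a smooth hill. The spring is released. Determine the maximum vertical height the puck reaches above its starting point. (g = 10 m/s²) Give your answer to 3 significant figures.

h = 18.5 m

Energy conservation from release to the highest point: ½kx² = mgh
h = kx²/(2mg) = (2570)(0.552)²/(2 × 2.12 × 10) = 18.47 m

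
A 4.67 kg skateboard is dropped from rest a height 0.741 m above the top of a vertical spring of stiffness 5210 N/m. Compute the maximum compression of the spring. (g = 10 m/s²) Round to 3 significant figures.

x = 0.125 m

Let x be the compression. The total drop is H + x, and the skateboard is instantaneously at rest at max compression, so energy conservation gives:
mg(H + x) = ½kx²
½(5210)x² − (4.67)(10)x − (4.67)(10)(0.741) = 0
2605x² − 46.70x − 34.60 = 0
x = [46.70 + √(2181 + 360581)]/(2 × 2605) = 0.1246 m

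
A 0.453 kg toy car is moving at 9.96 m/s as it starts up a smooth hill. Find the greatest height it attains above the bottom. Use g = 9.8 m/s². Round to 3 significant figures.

By energy conservation, ½mv² = mgh
h = v²/(2g) = 9.96²/(2 × 9.8) = 5.061 m

h = 5.06 m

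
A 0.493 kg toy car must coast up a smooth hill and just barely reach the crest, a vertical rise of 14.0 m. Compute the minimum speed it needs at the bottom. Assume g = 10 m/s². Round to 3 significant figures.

At the top it is momentarily at rest, so all KE converts to PE: ½mv² = mgh
v = √(2gh) = √(2 × 10 × 14.0) = 16.73 m/s

v = 16.7 m/s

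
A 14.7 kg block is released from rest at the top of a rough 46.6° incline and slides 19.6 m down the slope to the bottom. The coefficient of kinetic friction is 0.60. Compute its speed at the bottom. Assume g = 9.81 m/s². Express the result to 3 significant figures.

Energy: mgh = ½mv² + W_f, with h = L sinθ and W_f = μ_k (mg cosθ) L
mgh = mgL sinθ = (14.7)(9.81)(19.6)sin46.6° = 2053.6 J
W_f = μ_k mg cosθ · L = (0.60)(14.7)(9.81)cos46.6°·19.6 = 1165 J
½mv² = 2053.6 − 1165 = 888.42 J
v = √(2 × 888.42/14.7) = 10.99 m/s

v = 11.0 m/s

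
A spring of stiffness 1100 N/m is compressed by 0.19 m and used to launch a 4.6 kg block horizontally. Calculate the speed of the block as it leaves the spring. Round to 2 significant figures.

v = 2.9 m/s

Spring PE converts entirely to kinetic energy: ½kx² = ½mv²
v = x√(k/m) = 0.19 × √(1100/4.6) = 2.938 m/s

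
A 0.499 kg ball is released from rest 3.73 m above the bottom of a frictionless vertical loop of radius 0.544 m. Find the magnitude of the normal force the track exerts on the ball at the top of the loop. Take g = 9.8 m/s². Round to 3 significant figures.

N = 42.6 N

Energy from release to top (height 2r): mgh = ½mv_top² + mg(2r)
v_top² = 2g(h − 2r) = 2(9.8)(3.73 − 1.088) = 51.783 m²/s²
At the top, both N and weight point toward the centre: N + mg = mv_top²/r
N = m(v_top²/r − g) = 0.499(51.783/0.544 − 9.8) = 42.61 N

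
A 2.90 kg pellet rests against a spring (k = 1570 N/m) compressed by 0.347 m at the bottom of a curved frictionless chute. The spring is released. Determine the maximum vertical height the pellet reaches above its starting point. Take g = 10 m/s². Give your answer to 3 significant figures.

At maximum height the pellet is at rest, so ½kx² = mgh
h = kx²/(2mg) = (1570)(0.347)²/(2 × 2.90 × 10) = 3.259 m

h = 3.26 m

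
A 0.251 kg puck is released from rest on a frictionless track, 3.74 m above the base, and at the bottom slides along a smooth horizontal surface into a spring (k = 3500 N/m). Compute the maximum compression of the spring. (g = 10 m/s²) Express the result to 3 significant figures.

Gravitational PE at the top equals spring PE at max compression: mgh = ½kx²
x = √(2mgh/k) = √(2 × 0.251 × 10 × 3.74 / 3500) = 0.07324 m

x = 0.0732 m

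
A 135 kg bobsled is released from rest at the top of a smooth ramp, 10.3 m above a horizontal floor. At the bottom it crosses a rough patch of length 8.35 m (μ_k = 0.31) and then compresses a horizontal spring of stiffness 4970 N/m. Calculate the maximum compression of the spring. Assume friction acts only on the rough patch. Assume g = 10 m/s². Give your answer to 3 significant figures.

x = 2.05 m

Initial energy: E₁ = mgh = (135)(10)(10.3) = 13905 J
Friction removes W_f = μ_k mg d = (0.31)(135)(10)(8.35) = 3494 J
Energy reaching the spring: E = 13905 − 3494 = 10411 J
At max compression ½kx² = E ⇒ x = √(2E/k) = √(2 × 10411/4970) = 2.047 m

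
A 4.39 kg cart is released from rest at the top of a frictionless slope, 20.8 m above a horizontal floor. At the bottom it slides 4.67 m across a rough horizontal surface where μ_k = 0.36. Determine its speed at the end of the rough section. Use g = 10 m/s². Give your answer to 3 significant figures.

Applying the work–energy principle:
mgh = ½mv² + μ_k m g d
W_f = μ_k mg d = (0.36)(4.39)(10)(4.67) = 73.80 J
½mv² = mgh − W_f = 913.12 − 73.80 = 839.32 J
v = √(2 × 839.32/4.39) = 19.55 m/s

v = 19.6 m/s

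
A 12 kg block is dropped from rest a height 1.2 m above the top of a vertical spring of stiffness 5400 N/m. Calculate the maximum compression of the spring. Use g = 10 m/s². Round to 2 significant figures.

Measuring PE from the top of the relaxed spring, at max compression the block has dropped H + x with zero KE, so:
mg(H + x) = ½kx²
½(5400)x² − (12)(10)x − (12)(10)(1.2) = 0
2700x² − 120.0x − 144.0 = 0
x = [120.0 + √(14400 + 1.5552e+06)]/(2 × 2700) = 0.2542 m

x = 0.25 m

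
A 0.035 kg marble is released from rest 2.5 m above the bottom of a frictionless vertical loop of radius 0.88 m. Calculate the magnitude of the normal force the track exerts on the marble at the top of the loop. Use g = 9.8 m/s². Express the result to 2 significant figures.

N = 0.23 N

Energy from release to top (height 2r): mgh = ½mv_top² + mg(2r)
v_top² = 2g(h − 2r) = 2(9.8)(2.5 − 1.760) = 14.504 m²/s²
At the top, both N and weight point toward the centre: N + mg = mv_top²/r
N = m(v_top²/r − g) = 0.035(14.504/0.88 − 9.8) = 0.2339 N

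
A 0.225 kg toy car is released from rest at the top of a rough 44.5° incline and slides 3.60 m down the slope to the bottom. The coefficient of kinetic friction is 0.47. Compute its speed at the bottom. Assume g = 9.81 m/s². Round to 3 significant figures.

Work–energy: mg(L sinθ) − μ_k(mg cosθ)L = ½mv²
mgh = mgL sinθ = (0.225)(9.81)(3.60)sin44.5° = 5.5695 J
W_f = μ_k mg cosθ · L = (0.47)(0.225)(9.81)cos44.5°·3.60 = 2.664 J
½mv² = 5.5695 − 2.664 = 2.9057 J
v = √(2 × 2.9057/0.225) = 5.082 m/s

v = 5.08 m/s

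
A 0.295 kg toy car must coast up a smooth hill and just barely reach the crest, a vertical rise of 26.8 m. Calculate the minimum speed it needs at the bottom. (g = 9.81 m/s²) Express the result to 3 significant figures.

At the top it is momentarily at rest, so all KE converts to PE: ½mv² = mgh
v = √(2gh) = √(2 × 9.81 × 26.8) = 22.93 m/s

v = 22.9 m/s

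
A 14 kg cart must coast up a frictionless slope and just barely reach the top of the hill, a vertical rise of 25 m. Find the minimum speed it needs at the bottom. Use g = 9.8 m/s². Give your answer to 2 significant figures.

At the top it is momentarily at rest, so all KE converts to PE: ½mv² = mgh
v = √(2gh) = √(2 × 9.8 × 25) = 22.14 m/s

v = 22 m/s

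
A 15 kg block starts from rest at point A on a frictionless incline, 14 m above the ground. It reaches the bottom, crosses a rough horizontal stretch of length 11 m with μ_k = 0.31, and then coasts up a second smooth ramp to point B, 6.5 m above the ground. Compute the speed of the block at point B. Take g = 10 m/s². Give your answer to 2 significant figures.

Energy at A: mgh₁ = (15)(10)(14) = 2100.0 J
Friction loss: W_f = μ_k mg d = 511.5 J
At B: ½mv² + mgh₂ = mgh₁ − W_f
½mv² = 2100.0 − 511.5 − 975.00 = 613.50 J
v = √(2 × 613.50/15) = 9.044 m/s

v = 9.0 m/s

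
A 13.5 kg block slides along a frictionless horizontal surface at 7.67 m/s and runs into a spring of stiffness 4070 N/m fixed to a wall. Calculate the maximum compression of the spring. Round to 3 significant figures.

Conservation of energy between contact and max compression: ½mv² = ½kx²
x = v√(m/k) = 7.67 × √(13.5/4070) = 0.4417 m

x = 0.442 m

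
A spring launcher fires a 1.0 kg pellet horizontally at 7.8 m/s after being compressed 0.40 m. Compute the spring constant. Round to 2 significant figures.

½kx² = ½mv²
k = mv²/x² = (1.0)(7.8)²/(0.40)² = 380.2 N/m

k = 380 N/m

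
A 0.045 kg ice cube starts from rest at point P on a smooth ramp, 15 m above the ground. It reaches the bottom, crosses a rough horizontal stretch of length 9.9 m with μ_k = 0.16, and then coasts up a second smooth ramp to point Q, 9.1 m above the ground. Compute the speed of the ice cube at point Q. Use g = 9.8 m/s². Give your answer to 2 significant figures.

Energy at P: mgh₁ = (0.045)(9.8)(15) = 6.6150 J
Friction loss: W_f = μ_k mg d = 0.6985 J
At Q: ½mv² + mgh₂ = mgh₁ − W_f
½mv² = 6.6150 − 0.6985 − 4.0131 = 1.9034 J
v = √(2 × 1.9034/0.045) = 9.197 m/s

v = 9.2 m/s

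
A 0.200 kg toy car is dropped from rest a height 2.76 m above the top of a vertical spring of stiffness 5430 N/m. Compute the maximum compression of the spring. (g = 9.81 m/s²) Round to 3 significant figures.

x = 0.0450 m

Measuring PE from the top of the relaxed spring, at max compression the car has dropped H + x with zero KE, so:
mg(H + x) = ½kx²
½(5430)x² − (0.200)(9.81)x − (0.200)(9.81)(2.76) = 0
2715x² − 1.962x − 5.415 = 0
x = [1.962 + √(3.849 + 58808)]/(2 × 2715) = 0.04502 m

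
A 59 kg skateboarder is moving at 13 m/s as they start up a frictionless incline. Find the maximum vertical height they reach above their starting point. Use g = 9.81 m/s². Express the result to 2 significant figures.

h = 8.6 m

Setting KE at the bottom equal to PE gained: ½mv² = mgh
h = v²/(2g) = 13²/(2 × 9.81) = 8.614 m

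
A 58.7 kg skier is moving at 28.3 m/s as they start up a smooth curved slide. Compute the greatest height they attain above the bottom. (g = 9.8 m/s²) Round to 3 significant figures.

By energy conservation, ½mv² = mgh
h = v²/(2g) = 28.3²/(2 × 9.8) = 40.86 m

h = 40.9 m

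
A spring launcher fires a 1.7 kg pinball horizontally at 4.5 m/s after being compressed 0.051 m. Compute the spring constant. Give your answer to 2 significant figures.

Energy stored in the spring equals the launch KE: ½kx² = ½mv²
k = mv²/x² = (1.7)(4.5)²/(0.051)² = 13235 N/m

k = 13000 N/m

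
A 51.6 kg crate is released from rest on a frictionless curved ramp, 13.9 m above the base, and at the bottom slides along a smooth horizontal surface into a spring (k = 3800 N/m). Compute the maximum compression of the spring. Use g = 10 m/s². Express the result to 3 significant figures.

Gravitational PE at the top equals spring PE at max compression: mgh = ½kx²
x = √(2mgh/k) = √(2 × 51.6 × 10 × 13.9 / 3800) = 1.943 m

x = 1.94 m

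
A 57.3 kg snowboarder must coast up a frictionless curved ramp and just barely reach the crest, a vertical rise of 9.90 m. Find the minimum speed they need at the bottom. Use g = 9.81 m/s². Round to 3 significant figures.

At the top they are momentarily at rest, so all KE converts to PE: ½mv² = mgh
v = √(2gh) = √(2 × 9.81 × 9.90) = 13.94 m/s

v = 13.9 m/s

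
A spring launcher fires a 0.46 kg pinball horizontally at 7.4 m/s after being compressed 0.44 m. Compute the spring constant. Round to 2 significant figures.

k = 130 N/m

Spring PE at full compression equals KE at release: ½kx² = ½mv²
k = mv²/x² = (0.46)(7.4)²/(0.44)² = 130.1 N/m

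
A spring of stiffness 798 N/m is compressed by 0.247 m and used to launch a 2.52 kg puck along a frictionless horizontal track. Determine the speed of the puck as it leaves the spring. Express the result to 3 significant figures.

The puck leaves the spring when the spring is at natural length, so ½kx² = ½mv²
v = x√(k/m) = 0.247 × √(798/2.52) = 4.395 m/s

v = 4.40 m/s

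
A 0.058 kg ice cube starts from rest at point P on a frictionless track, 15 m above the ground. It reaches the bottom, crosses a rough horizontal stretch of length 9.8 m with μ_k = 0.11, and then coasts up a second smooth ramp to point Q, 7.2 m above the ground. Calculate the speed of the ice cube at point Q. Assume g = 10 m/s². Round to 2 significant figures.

v = 12 m/s

Energy at P: mgh₁ = (0.058)(10)(15) = 8.7000 J
Friction loss: W_f = μ_k mg d = 0.6252 J
At Q: ½mv² + mgh₂ = mgh₁ − W_f
½mv² = 8.7000 − 0.6252 − 4.1760 = 3.8988 J
v = √(2 × 3.8988/0.058) = 11.59 m/s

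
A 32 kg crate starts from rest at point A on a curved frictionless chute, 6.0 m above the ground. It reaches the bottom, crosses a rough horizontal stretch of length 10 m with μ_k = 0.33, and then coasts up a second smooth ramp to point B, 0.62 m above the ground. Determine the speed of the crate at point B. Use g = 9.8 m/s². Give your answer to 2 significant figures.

Energy at A: mgh₁ = (32)(9.8)(6.0) = 1881.6 J
Friction loss: W_f = μ_k mg d = 1035 J
At B: ½mv² + mgh₂ = mgh₁ − W_f
½mv² = 1881.6 − 1035 − 194.43 = 652.29 J
v = √(2 × 652.29/32) = 6.385 m/s

v = 6.4 m/s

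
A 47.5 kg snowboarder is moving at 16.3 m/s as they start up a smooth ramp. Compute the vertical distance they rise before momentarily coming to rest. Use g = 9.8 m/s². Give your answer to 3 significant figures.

h = 13.6 m

By energy conservation, ½mv² = mgh
h = v²/(2g) = 16.3²/(2 × 9.8) = 13.56 m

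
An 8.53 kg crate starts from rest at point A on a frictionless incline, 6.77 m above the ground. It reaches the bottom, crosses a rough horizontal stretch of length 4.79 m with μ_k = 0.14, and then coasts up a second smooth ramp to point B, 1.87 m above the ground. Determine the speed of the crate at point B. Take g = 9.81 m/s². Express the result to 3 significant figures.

v = 9.11 m/s

Energy at A: mgh₁ = (8.53)(9.81)(6.77) = 566.51 J
Friction loss: W_f = μ_k mg d = 56.12 J
At B: ½mv² + mgh₂ = mgh₁ − W_f
½mv² = 566.51 − 56.12 − 156.48 = 353.91 J
v = √(2 × 353.91/8.53) = 9.109 m/s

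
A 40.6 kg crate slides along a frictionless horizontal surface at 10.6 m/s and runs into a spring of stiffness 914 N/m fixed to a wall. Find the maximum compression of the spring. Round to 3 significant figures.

x = 2.23 m

At max compression the crate is momentarily at rest: ½mv² = ½kx²
x = v√(m/k) = 10.6 × √(40.6/914) = 2.234 m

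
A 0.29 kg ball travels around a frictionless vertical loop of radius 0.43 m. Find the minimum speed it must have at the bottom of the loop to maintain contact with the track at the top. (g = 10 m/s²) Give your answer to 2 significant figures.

v = 4.6 m/s

At the top: mg = mv_top²/r ⇒ v_top² = gr = 4.300 m²/s²
Energy from bottom to top (height 2r): ½mv_bot² = ½mv_top² + mg(2r)
v_bot² = gr + 4gr = 5gr = 21.50
v_bot = √(5gr) = 4.637 m/s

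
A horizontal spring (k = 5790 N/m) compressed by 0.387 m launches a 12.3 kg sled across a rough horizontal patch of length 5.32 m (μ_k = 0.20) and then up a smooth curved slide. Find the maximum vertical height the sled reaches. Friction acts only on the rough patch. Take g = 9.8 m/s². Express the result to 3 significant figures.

h = 2.53 m

Spring energy: E₀ = ½kx² = ½(5790)(0.387)² = 433.58 J
Friction: W_f = μ_k mg d = (0.20)(12.3)(9.8)(5.32) = 128.3 J
Energy at base of ramp: E = 433.58 − 128.3 = 305.33 J
At max height all remaining energy is PE: mgh = E ⇒ h = E/(mg) = 305.33/(12.3 × 9.8) = 2.533 m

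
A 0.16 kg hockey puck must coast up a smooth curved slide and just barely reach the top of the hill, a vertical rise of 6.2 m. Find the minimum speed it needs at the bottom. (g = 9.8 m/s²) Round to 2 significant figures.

v = 11 m/s

At the top it is momentarily at rest, so all KE converts to PE: ½mv² = mgh
v = √(2gh) = √(2 × 9.8 × 6.2) = 11.02 m/s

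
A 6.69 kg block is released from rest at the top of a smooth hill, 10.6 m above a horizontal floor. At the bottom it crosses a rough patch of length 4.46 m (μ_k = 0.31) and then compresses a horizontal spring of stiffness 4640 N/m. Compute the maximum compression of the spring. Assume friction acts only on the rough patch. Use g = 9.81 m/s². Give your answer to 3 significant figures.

Initial energy: E₁ = mgh = (6.69)(9.81)(10.6) = 695.67 J
Friction removes W_f = μ_k mg d = (0.31)(6.69)(9.81)(4.46) = 90.74 J
Energy reaching the spring: E = 695.67 − 90.74 = 604.93 J
At max compression ½kx² = E ⇒ x = √(2E/k) = √(2 × 604.93/4640) = 0.5106 m

x = 0.511 m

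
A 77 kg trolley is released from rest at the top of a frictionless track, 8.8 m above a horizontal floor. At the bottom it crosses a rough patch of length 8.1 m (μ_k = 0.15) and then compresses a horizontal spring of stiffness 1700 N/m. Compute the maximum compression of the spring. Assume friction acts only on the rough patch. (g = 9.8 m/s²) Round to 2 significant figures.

Initial energy: E₁ = mgh = (77)(9.8)(8.8) = 6640.5 J
Friction removes W_f = μ_k mg d = (0.15)(77)(9.8)(8.1) = 916.8 J
Energy reaching the spring: E = 6640.5 − 916.8 = 5723.6 J
At max compression ½kx² = E ⇒ x = √(2E/k) = √(2 × 5723.6/1700) = 2.595 m

x = 2.6 m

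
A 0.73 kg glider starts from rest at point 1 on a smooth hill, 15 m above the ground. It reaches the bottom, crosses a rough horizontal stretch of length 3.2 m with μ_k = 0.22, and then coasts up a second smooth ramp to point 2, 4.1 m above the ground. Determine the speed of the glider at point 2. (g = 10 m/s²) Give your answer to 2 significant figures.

Energy at 1: mgh₁ = (0.73)(10)(15) = 109.50 J
Friction loss: W_f = μ_k mg d = 5.139 J
At 2: ½mv² + mgh₂ = mgh₁ − W_f
½mv² = 109.50 − 5.139 − 29.930 = 74.431 J
v = √(2 × 74.431/0.73) = 14.28 m/s

v = 14 m/s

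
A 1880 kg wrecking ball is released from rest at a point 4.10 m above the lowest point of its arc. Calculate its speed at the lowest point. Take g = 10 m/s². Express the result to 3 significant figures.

v = 9.06 m/s

Energy conservation between the two points: mgh = ½mv²
v = √(2gh) = √(2 × 10 × 4.10) = √82.000 = 9.055 m/s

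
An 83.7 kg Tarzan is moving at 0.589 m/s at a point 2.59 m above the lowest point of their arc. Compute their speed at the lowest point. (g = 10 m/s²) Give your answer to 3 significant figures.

v = 7.22 m/s

Energy conservation between the two points: ½mv₀² + mgh = ½mv²
The mass cancels from both sides.
v² = v₀² + 2gh = (0.589)² + 2(10)(2.59) = 52.147
v = √52.147 = 7.221 m/s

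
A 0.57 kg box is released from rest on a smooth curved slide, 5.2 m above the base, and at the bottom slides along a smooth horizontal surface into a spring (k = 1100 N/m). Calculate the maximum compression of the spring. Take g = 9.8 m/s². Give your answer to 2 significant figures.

x = 0.23 m

Energy conservation (no friction) from release to max compression: mgh = ½kx²
x = √(2mgh/k) = √(2 × 0.57 × 9.8 × 5.2 / 1100) = 0.2298 m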